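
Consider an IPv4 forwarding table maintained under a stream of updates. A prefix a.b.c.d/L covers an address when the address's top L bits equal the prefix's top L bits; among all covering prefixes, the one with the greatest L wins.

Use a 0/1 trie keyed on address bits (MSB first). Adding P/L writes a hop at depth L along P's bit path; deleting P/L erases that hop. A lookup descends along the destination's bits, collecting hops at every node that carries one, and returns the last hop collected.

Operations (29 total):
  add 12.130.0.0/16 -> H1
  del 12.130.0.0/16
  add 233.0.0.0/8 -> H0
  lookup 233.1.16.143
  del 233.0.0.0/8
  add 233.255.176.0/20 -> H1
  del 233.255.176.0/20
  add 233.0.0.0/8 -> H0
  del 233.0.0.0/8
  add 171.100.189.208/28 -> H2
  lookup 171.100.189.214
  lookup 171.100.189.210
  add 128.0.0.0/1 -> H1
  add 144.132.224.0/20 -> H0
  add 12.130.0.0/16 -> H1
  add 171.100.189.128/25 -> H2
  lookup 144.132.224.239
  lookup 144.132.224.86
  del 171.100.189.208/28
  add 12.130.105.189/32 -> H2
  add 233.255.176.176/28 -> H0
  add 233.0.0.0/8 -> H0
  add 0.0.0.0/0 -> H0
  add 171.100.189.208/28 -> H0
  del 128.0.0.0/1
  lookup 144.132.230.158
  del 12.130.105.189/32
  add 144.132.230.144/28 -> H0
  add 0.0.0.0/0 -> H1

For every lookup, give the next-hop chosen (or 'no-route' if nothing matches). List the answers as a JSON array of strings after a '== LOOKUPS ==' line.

Apply in order:
  + 12.130.0.0/16 (H1) depth=16
  - 12.130.0.0/16 clear@16
  + 233.0.0.0/8 (H0) depth=8
  lookup 233.1.16.143: bits 11101001 walk d0:-→d1:-→d2:-→d3:-→d4:-→d5:-→d6:-→d7:-→d8:H0 -> H0
  - 233.0.0.0/8 clear@8
  + 233.255.176.0/20 (H1) depth=20
  - 233.255.176.0/20 clear@20
  + 233.0.0.0/8 (H0) depth=8
  - 233.0.0.0/8 clear@8
  + 171.100.189.208/28 (H2) depth=28
  lookup 171.100.189.214: bits 1010101101100100101111011101 walk d0:-→d1:-→d2:-→d3:-→d4:-→d5:-→d6:-→d7:-→d8:-→d9:-→d10:-→d11:-→d12:-→d13:-→d14:-→d15:-→d16:-→d17:-→d18:-→d19:-→d20:-→d21:-→d22:-→d23:-→d24:-→d25:-→d26:-→d27:-→d28:H2 -> H2
  lookup 171.100.189.210: bits 1010101101100100101111011101 walk d0:-→d1:-→d2:-→d3:-→d4:-→d5:-→d6:-→d7:-→d8:-→d9:-→d10:-→d11:-→d12:-→d13:-→d14:-→d15:-→d16:-→d17:-→d18:-→d19:-→d20:-→d21:-→d22:-→d23:-→d24:-→d25:-→d26:-→d27:-→d28:H2 -> H2
  + 128.0.0.0/1 (H1) depth=1
  + 144.132.224.0/20 (H0) depth=20
  + 12.130.0.0/16 (H1) depth=16
  + 171.100.189.128/25 (H2) depth=25
  lookup 144.132.224.239: bits 10010000100001001110 walk d0:-→d1:H1→d2:-→d3:-→d4:-→d5:-→d6:-→d7:-→d8:-→d9:-→d10:-→d11:-→d12:-→d13:-→d14:-→d15:-→d16:-→d17:-→d18:-→d19:-→d20:H0 -> H0
  lookup 144.132.224.86: bits 10010000100001001110 walk d0:-→d1:H1→d2:-→d3:-→d4:-→d5:-→d6:-→d7:-→d8:-→d9:-→d10:-→d11:-→d12:-→d13:-→d14:-→d15:-→d16:-→d17:-→d18:-→d19:-→d20:H0 -> H0
  - 171.100.189.208/28 clear@28
  + 12.130.105.189/32 (H2) depth=32
  + 233.255.176.176/28 (H0) depth=28
  + 233.0.0.0/8 (H0) depth=8
  + 0.0.0.0/0 (H0) depth=0
  + 171.100.189.208/28 (H0) depth=28
  - 128.0.0.0/1 clear@1
  lookup 144.132.230.158: bits 10010000100001001110 walk d0:H0→d1:-→d2:-→d3:-→d4:-→d5:-→d6:-→d7:-→d8:-→d9:-→d10:-→d11:-→d12:-→d13:-→d14:-→d15:-→d16:-→d17:-→d18:-→d19:-→d20:H0 -> H0
  - 12.130.105.189/32 clear@32
  + 144.132.230.144/28 (H0) depth=28
  + 0.0.0.0/0 (H1) depth=0

== LOOKUPS ==
["H0","H2","H2","H0","H0","H0"]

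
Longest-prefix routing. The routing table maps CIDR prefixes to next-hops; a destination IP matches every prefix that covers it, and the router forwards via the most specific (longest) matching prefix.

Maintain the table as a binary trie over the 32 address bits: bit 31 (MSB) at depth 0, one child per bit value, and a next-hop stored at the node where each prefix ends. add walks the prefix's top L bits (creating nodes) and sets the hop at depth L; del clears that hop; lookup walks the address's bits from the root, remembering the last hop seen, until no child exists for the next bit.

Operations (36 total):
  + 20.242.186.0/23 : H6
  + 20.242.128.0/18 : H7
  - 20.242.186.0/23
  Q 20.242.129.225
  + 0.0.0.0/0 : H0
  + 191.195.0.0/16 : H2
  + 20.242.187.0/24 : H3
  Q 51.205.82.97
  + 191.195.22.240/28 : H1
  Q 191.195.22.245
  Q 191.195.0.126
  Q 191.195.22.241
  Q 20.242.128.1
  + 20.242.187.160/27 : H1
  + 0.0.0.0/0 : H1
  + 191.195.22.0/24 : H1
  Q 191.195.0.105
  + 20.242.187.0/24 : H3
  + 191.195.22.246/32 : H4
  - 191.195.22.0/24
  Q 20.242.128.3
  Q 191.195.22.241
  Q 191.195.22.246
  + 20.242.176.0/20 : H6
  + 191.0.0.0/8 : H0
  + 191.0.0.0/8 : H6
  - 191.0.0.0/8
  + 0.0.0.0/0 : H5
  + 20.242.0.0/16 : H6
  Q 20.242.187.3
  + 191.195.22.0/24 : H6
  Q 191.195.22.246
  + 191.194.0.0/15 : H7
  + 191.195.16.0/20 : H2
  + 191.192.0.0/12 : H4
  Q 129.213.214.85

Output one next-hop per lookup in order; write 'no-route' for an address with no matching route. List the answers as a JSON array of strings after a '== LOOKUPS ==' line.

Process each operation:
  add 20.242.186.0/23 -> H6 at depth 23
  add 20.242.128.0/18 -> H7 at depth 18
  - 20.242.186.0/23 clear@23
  ? 20.242.129.225  path d0:-→d1:-→d2:-→d3:-→d4:-→d5:-→d6:-→d7:-→d8:-→d9:-→d10:-→d11:-→d12:-→d13:-→d14:-→d15:-→d16:-→d17:-→d18:H7  best=H7
  add 0.0.0.0/0 -> H0 at depth 0
  add 191.195.0.0/16 -> H2 at depth 16
  add 20.242.187.0/24 -> H3 at depth 24
  ? 51.205.82.97  path d0:H0→d1:-→d2:-  best=H0
  add 191.195.22.240/28 -> H1 at depth 28
  ? 191.195.22.245  path d0:H0→d1:-→d2:-→d3:-→d4:-→d5:-→d6:-→d7:-→d8:-→d9:-→d10:-→d11:-→d12:-→d13:-→d14:-→d15:-→d16:H2→d17:-→d18:-→d19:-→d20:-→d21:-→d22:-→d23:-→d24:-→d25:-→d26:-→d27:-→d28:H1  best=H1
  ? 191.195.0.126  path d0:H0→d1:-→d2:-→d3:-→d4:-→d5:-→d6:-→d7:-→d8:-→d9:-→d10:-→d11:-→d12:-→d13:-→d14:-→d15:-→d16:H2→d17:-→d18:-→d19:-  best=H2
  ? 191.195.22.241  path d0:H0→d1:-→d2:-→d3:-→d4:-→d5:-→d6:-→d7:-→d8:-→d9:-→d10:-→d11:-→d12:-→d13:-→d14:-→d15:-→d16:H2→d17:-→d18:-→d19:-→d20:-→d21:-→d22:-→d23:-→d24:-→d25:-→d26:-→d27:-→d28:H1  best=H1
  ? 20.242.128.1  path d0:H0→d1:-→d2:-→d3:-→d4:-→d5:-→d6:-→d7:-→d8:-→d9:-→d10:-→d11:-→d12:-→d13:-→d14:-→d15:-→d16:-→d17:-→d18:H7  best=H7
  add 20.242.187.160/27 -> H1 at depth 27
  add 0.0.0.0/0 -> H1 at depth 0
  add 191.195.22.0/24 -> H1 at depth 24
  ? 191.195.0.105  path d0:H1→d1:-→d2:-→d3:-→d4:-→d5:-→d6:-→d7:-→d8:-→d9:-→d10:-→d11:-→d12:-→d13:-→d14:-→d15:-→d16:H2→d17:-→d18:-→d19:-  best=H2
  add 20.242.187.0/24 -> H3 at depth 24
  add 191.195.22.246/32 -> H4 at depth 32
  - 191.195.22.0/24 clear@24
  ? 20.242.128.3  path d0:H1→d1:-→d2:-→d3:-→d4:-→d5:-→d6:-→d7:-→d8:-→d9:-→d10:-→d11:-→d12:-→d13:-→d14:-→d15:-→d16:-→d17:-→d18:H7  best=H7
  ? 191.195.22.241  path d0:H1→d1:-→d2:-→d3:-→d4:-→d5:-→d6:-→d7:-→d8:-→d9:-→d10:-→d11:-→d12:-→d13:-→d14:-→d15:-→d16:H2→d17:-→d18:-→d19:-→d20:-→d21:-→d22:-→d23:-→d24:-→d25:-→d26:-→d27:-→d28:H1→d29:-  best=H1
  ? 191.195.22.246  path d0:H1→d1:-→d2:-→d3:-→d4:-→d5:-→d6:-→d7:-→d8:-→d9:-→d10:-→d11:-→d12:-→d13:-→d14:-→d15:-→d16:H2→d17:-→d18:-→d19:-→d20:-→d21:-→d22:-→d23:-→d24:-→d25:-→d26:-→d27:-→d28:H1→d29:-→d30:-→d31:-→d32:H4  best=H4
  add 20.242.176.0/20 -> H6 at depth 20
  add 191.0.0.0/8 -> H0 at depth 8
  add 191.0.0.0/8 -> H6 at depth 8
  - 191.0.0.0/8 clear@8
  add 0.0.0.0/0 -> H5 at depth 0
  add 20.242.0.0/16 -> H6 at depth 16
  ? 20.242.187.3  path d0:H5→d1:-→d2:-→d3:-→d4:-→d5:-→d6:-→d7:-→d8:-→d9:-→d10:-→d11:-→d12:-→d13:-→d14:-→d15:-→d16:H6→d17:-→d18:H7→d19:-→d20:H6→d21:-→d22:-→d23:-→d24:H3  best=H3
  add 191.195.22.0/24 -> H6 at depth 24
  ? 191.195.22.246  path d0:H5→d1:-→d2:-→d3:-→d4:-→d5:-→d6:-→d7:-→d8:-→d9:-→d10:-→d11:-→d12:-→d13:-→d14:-→d15:-→d16:H2→d17:-→d18:-→d19:-→d20:-→d21:-→d22:-→d23:-→d24:H6→d25:-→d26:-→d27:-→d28:H1→d29:-→d30:-→d31:-→d32:H4  best=H4
  add 191.194.0.0/15 -> H7 at depth 15
  add 191.195.16.0/20 -> H2 at depth 20
  add 191.192.0.0/12 -> H4 at depth 12
  ? 129.213.214.85  path d0:H5→d1:-→d2:-  best=H5

== LOOKUPS ==
["H7","H0","H1","H2","H1","H7","H2","H7","H1","H4","H3","H4","H5"]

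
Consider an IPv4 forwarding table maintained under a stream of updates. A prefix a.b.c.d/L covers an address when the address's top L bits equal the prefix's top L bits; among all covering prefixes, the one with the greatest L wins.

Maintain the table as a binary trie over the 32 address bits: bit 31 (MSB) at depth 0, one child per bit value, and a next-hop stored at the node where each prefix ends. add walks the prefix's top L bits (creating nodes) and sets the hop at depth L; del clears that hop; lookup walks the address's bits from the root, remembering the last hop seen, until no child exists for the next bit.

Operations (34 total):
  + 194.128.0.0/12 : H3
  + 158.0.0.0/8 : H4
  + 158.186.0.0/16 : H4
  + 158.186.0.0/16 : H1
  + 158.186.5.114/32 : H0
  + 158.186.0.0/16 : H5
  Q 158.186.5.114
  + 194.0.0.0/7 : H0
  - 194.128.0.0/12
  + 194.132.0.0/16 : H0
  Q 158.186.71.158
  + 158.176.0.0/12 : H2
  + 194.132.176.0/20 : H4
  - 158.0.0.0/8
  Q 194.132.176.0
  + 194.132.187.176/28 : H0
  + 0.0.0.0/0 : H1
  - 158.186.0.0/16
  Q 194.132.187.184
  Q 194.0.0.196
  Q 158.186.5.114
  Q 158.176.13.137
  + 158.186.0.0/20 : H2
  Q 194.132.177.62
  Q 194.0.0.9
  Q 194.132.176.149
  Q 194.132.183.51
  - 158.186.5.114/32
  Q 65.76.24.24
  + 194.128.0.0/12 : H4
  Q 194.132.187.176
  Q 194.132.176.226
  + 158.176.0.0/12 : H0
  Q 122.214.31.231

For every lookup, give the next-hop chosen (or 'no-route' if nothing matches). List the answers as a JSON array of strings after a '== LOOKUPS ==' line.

Trace:
  + 194.128.0.0/12 (H3) depth=12
  + 158.0.0.0/8 (H4) depth=8
  + 158.186.0.0/16 (H4) depth=16
  + 158.186.0.0/16 (H1) depth=16
  + 158.186.5.114/32 (H0) depth=32
  + 158.186.0.0/16 (H5) depth=16
  Q 158.186.5.114: descend 10011110101110100000010101110010 ; hops seen [H4,H5,H0] ; pick H0
  + 194.0.0.0/7 (H0) depth=7
  del 194.128.0.0/12 (clear depth 12)
  + 194.132.0.0/16 (H0) depth=16
  Q 158.186.71.158: descend 10011110101110100 ; hops seen [H4,H5] ; pick H5
  + 158.176.0.0/12 (H2) depth=12
  + 194.132.176.0/20 (H4) depth=20
  del 158.0.0.0/8 (clear depth 8)
  Q 194.132.176.0: descend 11000010100001001011 ; hops seen [H0,H0,H4] ; pick H4
  + 194.132.187.176/28 (H0) depth=28
  + 0.0.0.0/0 (H1) depth=0
  del 158.186.0.0/16 (clear depth 16)
  Q 194.132.187.184: descend 1100001010000100101110111011 ; hops seen [H1,H0,H0,H4,H0] ; pick H0
  Q 194.0.0.196: descend 11000010 ; hops seen [H1,H0] ; pick H0
  Q 158.186.5.114: descend 10011110101110100000010101110010 ; hops seen [H1,H2,H0] ; pick H0
  Q 158.176.13.137: descend 100111101011 ; hops seen [H1,H2] ; pick H2
  + 158.186.0.0/20 (H2) depth=20
  Q 194.132.177.62: descend 11000010100001001011 ; hops seen [H1,H0,H0,H4] ; pick H4
  Q 194.0.0.9: descend 11000010 ; hops seen [H1,H0] ; pick H0
  Q 194.132.176.149: descend 11000010100001001011 ; hops seen [H1,H0,H0,H4] ; pick H4
  Q 194.132.183.51: descend 11000010100001001011 ; hops seen [H1,H0,H0,H4] ; pick H4
  del 158.186.5.114/32 (clear depth 32)
  Q 65.76.24.24: descend ε ; hops seen [H1] ; pick H1
  + 194.128.0.0/12 (H4) depth=12
  Q 194.132.187.176: descend 1100001010000100101110111011 ; hops seen [H1,H0,H4,H0,H4,H0] ; pick H0
  Q 194.132.176.226: descend 11000010100001001011 ; hops seen [H1,H0,H4,H0,H4] ; pick H4
  + 158.176.0.0/12 (H0) depth=12
  Q 122.214.31.231: descend ε ; hops seen [H1] ; pick H1

== LOOKUPS ==
["H0","H5","H4","H0","H0","H0","H2","H4","H0","H4","H4","H1","H0","H4","H1"]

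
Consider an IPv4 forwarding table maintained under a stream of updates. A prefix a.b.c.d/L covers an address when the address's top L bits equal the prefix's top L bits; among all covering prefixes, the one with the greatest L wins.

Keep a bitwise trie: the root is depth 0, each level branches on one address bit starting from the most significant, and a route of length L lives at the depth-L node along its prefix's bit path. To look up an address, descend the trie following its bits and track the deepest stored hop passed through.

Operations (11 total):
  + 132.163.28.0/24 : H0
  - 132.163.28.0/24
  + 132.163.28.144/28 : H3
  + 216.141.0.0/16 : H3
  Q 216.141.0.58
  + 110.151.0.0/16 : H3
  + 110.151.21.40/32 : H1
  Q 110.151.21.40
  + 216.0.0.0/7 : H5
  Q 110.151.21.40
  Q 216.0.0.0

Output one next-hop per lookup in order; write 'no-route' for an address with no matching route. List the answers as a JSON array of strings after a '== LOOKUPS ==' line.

Trace:
  add 132.163.28.0/24 -> H0 at depth 24
  - 132.163.28.0/24 clear@24
  add 132.163.28.144/28 -> H3 at depth 28
  add 216.141.0.0/16 -> H3 at depth 16
  ? 216.141.0.58  path d0:-→d1:-→d2:-→d3:-→d4:-→d5:-→d6:-→d7:-→d8:-→d9:-→d10:-→d11:-→d12:-→d13:-→d14:-→d15:-→d16:H3  best=H3
  add 110.151.0.0/16 -> H3 at depth 16
  add 110.151.21.40/32 -> H1 at depth 32
  ? 110.151.21.40  path d0:-→d1:-→d2:-→d3:-→d4:-→d5:-→d6:-→d7:-→d8:-→d9:-→d10:-→d11:-→d12:-→d13:-→d14:-→d15:-→d16:H3→d17:-→d18:-→d19:-→d20:-→d21:-→d22:-→d23:-→d24:-→d25:-→d26:-→d27:-→d28:-→d29:-→d30:-→d31:-→d32:H1  best=H1
  add 216.0.0.0/7 -> H5 at depth 7
  ? 110.151.21.40  path d0:-→d1:-→d2:-→d3:-→d4:-→d5:-→d6:-→d7:-→d8:-→d9:-→d10:-→d11:-→d12:-→d13:-→d14:-→d15:-→d16:H3→d17:-→d18:-→d19:-→d20:-→d21:-→d22:-→d23:-→d24:-→d25:-→d26:-→d27:-→d28:-→d29:-→d30:-→d31:-→d32:H1  best=H1
  ? 216.0.0.0  path d0:-→d1:-→d2:-→d3:-→d4:-→d5:-→d6:-→d7:H5→d8:-  best=H5

== LOOKUPS ==
["H3","H1","H1","H5"]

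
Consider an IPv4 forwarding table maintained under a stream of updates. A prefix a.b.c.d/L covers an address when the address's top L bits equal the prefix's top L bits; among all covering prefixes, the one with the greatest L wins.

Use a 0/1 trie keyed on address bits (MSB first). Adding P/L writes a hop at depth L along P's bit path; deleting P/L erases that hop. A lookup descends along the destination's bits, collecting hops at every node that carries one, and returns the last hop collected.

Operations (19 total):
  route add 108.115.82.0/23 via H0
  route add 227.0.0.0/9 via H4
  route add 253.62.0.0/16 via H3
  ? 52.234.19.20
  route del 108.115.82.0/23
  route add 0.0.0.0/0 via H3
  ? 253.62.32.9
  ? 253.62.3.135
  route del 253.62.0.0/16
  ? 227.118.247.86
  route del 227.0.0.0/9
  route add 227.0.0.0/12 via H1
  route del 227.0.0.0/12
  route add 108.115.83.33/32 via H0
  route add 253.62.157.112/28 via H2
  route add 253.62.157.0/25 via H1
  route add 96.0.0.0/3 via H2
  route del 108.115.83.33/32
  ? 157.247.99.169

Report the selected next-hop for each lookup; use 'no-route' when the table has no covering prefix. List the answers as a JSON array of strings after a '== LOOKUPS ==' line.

Trace:
  add 108.115.82.0/23 -> H0 at depth 23
  add 227.0.0.0/9 -> H4 at depth 9
  add 253.62.0.0/16 -> H3 at depth 16
  lookup 52.234.19.20: bits 0 walk d0:-→d1:- -> no-route
  - 108.115.82.0/23 clear@23
  add 0.0.0.0/0 -> H3 at depth 0
  lookup 253.62.32.9: bits 1111110100111110 walk d0:H3→d1:-→d2:-→d3:-→d4:-→d5:-→d6:-→d7:-→d8:-→d9:-→d10:-→d11:-→d12:-→d13:-→d14:-→d15:-→d16:H3 -> H3
  lookup 253.62.3.135: bits 1111110100111110 walk d0:H3→d1:-→d2:-→d3:-→d4:-→d5:-→d6:-→d7:-→d8:-→d9:-→d10:-→d11:-→d12:-→d13:-→d14:-→d15:-→d16:H3 -> H3
  - 253.62.0.0/16 clear@16
  lookup 227.118.247.86: bits 111000110 walk d0:H3→d1:-→d2:-→d3:-→d4:-→d5:-→d6:-→d7:-→d8:-→d9:H4 -> H4
  - 227.0.0.0/9 clear@9
  add 227.0.0.0/12 -> H1 at depth 12
  - 227.0.0.0/12 clear@12
  add 108.115.83.33/32 -> H0 at depth 32
  add 253.62.157.112/28 -> H2 at depth 28
  add 253.62.157.0/25 -> H1 at depth 25
  add 96.0.0.0/3 -> H2 at depth 3
  - 108.115.83.33/32 clear@32
  lookup 157.247.99.169: bits 1 walk d0:H3→d1:- -> H3

== LOOKUPS ==
["no-route","H3","H3","H4","H3"]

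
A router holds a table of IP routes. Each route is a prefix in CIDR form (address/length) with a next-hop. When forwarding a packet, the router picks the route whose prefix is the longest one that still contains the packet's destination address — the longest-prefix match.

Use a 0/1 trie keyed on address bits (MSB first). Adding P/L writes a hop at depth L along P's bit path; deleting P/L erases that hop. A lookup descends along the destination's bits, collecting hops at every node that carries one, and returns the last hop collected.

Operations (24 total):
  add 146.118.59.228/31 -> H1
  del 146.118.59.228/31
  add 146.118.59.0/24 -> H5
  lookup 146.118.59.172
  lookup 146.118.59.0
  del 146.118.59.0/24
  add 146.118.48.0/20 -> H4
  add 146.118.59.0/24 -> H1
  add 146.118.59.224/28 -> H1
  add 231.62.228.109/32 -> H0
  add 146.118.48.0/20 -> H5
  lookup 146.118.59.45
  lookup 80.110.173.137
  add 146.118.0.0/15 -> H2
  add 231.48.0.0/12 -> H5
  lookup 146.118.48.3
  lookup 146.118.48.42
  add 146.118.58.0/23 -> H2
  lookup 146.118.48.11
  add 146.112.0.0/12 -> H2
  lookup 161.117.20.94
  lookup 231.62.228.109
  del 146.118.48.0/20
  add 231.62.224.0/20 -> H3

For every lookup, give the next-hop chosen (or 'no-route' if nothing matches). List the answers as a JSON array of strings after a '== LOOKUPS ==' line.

Apply in order:
  + 146.118.59.228/31 (H1) depth=31
  - 146.118.59.228/31 clear@31
  + 146.118.59.0/24 (H5) depth=24
  Q 146.118.59.172: descend 1001001001110110001110111 ; hops seen [H5] ; pick H5
  Q 146.118.59.0: descend 100100100111011000111011 ; hops seen [H5] ; pick H5
  - 146.118.59.0/24 clear@24
  + 146.118.48.0/20 (H4) depth=20
  + 146.118.59.0/24 (H1) depth=24
  + 146.118.59.224/28 (H1) depth=28
  + 231.62.228.109/32 (H0) depth=32
  + 146.118.48.0/20 (H5) depth=20
  Q 146.118.59.45: descend 100100100111011000111011 ; hops seen [H5,H1] ; pick H1
  Q 80.110.173.137: descend ε ; hops seen [∅] ; pick no-route
  + 146.118.0.0/15 (H2) depth=15
  + 231.48.0.0/12 (H5) depth=12
  Q 146.118.48.3: descend 10010010011101100011 ; hops seen [H2,H5] ; pick H5
  Q 146.118.48.42: descend 10010010011101100011 ; hops seen [H2,H5] ; pick H5
  + 146.118.58.0/23 (H2) depth=23
  Q 146.118.48.11: descend 10010010011101100011 ; hops seen [H2,H5] ; pick H5
  + 146.112.0.0/12 (H2) depth=12
  Q 161.117.20.94: descend 10 ; hops seen [∅] ; pick no-route
  Q 231.62.228.109: descend 11100111001111101110010001101101 ; hops seen [H5,H0] ; pick H0
  - 146.118.48.0/20 clear@20
  + 231.62.224.0/20 (H3) depth=20

== LOOKUPS ==
["H5","H5","H1","no-route","H5","H5","H5","no-route","H0"]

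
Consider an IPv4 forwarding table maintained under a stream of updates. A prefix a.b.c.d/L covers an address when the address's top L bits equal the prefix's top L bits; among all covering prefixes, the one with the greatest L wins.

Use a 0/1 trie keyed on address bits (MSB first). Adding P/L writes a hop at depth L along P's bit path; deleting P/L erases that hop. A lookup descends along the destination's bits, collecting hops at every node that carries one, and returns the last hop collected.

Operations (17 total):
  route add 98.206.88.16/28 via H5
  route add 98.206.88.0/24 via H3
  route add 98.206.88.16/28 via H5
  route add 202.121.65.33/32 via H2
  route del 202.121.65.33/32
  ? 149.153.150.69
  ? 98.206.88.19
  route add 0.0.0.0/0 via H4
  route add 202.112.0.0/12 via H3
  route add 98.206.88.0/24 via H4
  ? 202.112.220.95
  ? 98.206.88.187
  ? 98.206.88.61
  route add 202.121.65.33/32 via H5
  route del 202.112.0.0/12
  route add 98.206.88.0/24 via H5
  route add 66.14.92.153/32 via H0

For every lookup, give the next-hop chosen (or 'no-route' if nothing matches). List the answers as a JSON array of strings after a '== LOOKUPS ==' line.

Trace:
  add 98.206.88.16/28 -> H5 at depth 28
  add 98.206.88.0/24 -> H3 at depth 24
  add 98.206.88.16/28 -> H5 at depth 28
  add 202.121.65.33/32 -> H2 at depth 32
  - 202.121.65.33/32 clear@32
  lookup 149.153.150.69: bits 1 walk d0:-→d1:- -> no-route
  lookup 98.206.88.19: bits 0110001011001110010110000001 walk d0:-→d1:-→d2:-→d3:-→d4:-→d5:-→d6:-→d7:-→d8:-→d9:-→d10:-→d11:-→d12:-→d13:-→d14:-→d15:-→d16:-→d17:-→d18:-→d19:-→d20:-→d21:-→d22:-→d23:-→d24:H3→d25:-→d26:-→d27:-→d28:H5 -> H5
  add 0.0.0.0/0 -> H4 at depth 0
  add 202.112.0.0/12 -> H3 at depth 12
  add 98.206.88.0/24 -> H4 at depth 24
  lookup 202.112.220.95: bits 110010100111 walk d0:H4→d1:-→d2:-→d3:-→d4:-→d5:-→d6:-→d7:-→d8:-→d9:-→d10:-→d11:-→d12:H3 -> H3
  lookup 98.206.88.187: bits 011000101100111001011000 walk d0:H4→d1:-→d2:-→d3:-→d4:-→d5:-→d6:-→d7:-→d8:-→d9:-→d10:-→d11:-→d12:-→d13:-→d14:-→d15:-→d16:-→d17:-→d18:-→d19:-→d20:-→d21:-→d22:-→d23:-→d24:H4 -> H4
  lookup 98.206.88.61: bits 01100010110011100101100000 walk d0:H4→d1:-→d2:-→d3:-→d4:-→d5:-→d6:-→d7:-→d8:-→d9:-→d10:-→d11:-→d12:-→d13:-→d14:-→d15:-→d16:-→d17:-→d18:-→d19:-→d20:-→d21:-→d22:-→d23:-→d24:H4→d25:-→d26:- -> H4
  add 202.121.65.33/32 -> H5 at depth 32
  - 202.112.0.0/12 clear@12
  add 98.206.88.0/24 -> H5 at depth 24
  add 66.14.92.153/32 -> H0 at depth 32

== LOOKUPS ==
["no-route","H5","H3","H4","H4"]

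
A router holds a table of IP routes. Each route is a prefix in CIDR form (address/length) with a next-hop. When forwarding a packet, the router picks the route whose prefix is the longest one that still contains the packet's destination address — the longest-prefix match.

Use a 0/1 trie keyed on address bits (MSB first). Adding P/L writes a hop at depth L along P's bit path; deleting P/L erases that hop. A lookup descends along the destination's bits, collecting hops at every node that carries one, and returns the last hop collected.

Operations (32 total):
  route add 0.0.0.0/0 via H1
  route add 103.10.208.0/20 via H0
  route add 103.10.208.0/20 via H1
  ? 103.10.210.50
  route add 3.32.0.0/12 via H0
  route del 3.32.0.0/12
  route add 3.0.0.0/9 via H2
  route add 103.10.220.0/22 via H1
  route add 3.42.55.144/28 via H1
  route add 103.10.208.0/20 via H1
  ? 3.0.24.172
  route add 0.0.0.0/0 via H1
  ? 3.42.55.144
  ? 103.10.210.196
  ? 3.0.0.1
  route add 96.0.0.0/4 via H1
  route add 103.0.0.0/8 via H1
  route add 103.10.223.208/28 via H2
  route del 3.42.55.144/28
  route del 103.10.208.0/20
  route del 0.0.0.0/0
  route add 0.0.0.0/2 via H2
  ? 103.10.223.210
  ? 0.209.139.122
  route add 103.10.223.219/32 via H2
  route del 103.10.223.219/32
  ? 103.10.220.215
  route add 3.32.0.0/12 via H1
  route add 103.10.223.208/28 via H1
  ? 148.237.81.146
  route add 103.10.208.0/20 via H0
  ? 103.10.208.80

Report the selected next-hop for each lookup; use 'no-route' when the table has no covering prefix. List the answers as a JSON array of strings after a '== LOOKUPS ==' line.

Process each operation:
  add 0.0.0.0/0 -> H1 at depth 0
  add 103.10.208.0/20 -> H0 at depth 20
  add 103.10.208.0/20 -> H1 at depth 20
  Q 103.10.210.50: descend 01100111000010101101 ; hops seen [H1,H1] ; pick H1
  add 3.32.0.0/12 -> H0 at depth 12
  - 3.32.0.0/12 clear@12
  add 3.0.0.0/9 -> H2 at depth 9
  add 103.10.220.0/22 -> H1 at depth 22
  add 3.42.55.144/28 -> H1 at depth 28
  add 103.10.208.0/20 -> H1 at depth 20
  Q 3.0.24.172: descend 0000001100 ; hops seen [H1,H2] ; pick H2
  add 0.0.0.0/0 -> H1 at depth 0
  Q 3.42.55.144: descend 0000001100101010001101111001 ; hops seen [H1,H2,H1] ; pick H1
  Q 103.10.210.196: descend 01100111000010101101 ; hops seen [H1,H1] ; pick H1
  Q 3.0.0.1: descend 0000001100 ; hops seen [H1,H2] ; pick H2
  add 96.0.0.0/4 -> H1 at depth 4
  add 103.0.0.0/8 -> H1 at depth 8
  add 103.10.223.208/28 -> H2 at depth 28
  - 3.42.55.144/28 clear@28
  - 103.10.208.0/20 clear@20
  - 0.0.0.0/0 clear@0
  add 0.0.0.0/2 -> H2 at depth 2
  Q 103.10.223.210: descend 0110011100001010110111111101 ; hops seen [H1,H1,H1,H2] ; pick H2
  Q 0.209.139.122: descend 000000 ; hops seen [H2] ; pick H2
  add 103.10.223.219/32 -> H2 at depth 32
  - 103.10.223.219/32 clear@32
  Q 103.10.220.215: descend 0110011100001010110111 ; hops seen [H1,H1,H1] ; pick H1
  add 3.32.0.0/12 -> H1 at depth 12
  add 103.10.223.208/28 -> H1 at depth 28
  Q 148.237.81.146: descend ε ; hops seen [∅] ; pick no-route
  add 103.10.208.0/20 -> H0 at depth 20
  Q 103.10.208.80: descend 01100111000010101101 ; hops seen [H1,H1,H0] ; pick H0

== LOOKUPS ==
["H1","H2","H1","H1","H2","H2","H2","H1","no-route","H0"]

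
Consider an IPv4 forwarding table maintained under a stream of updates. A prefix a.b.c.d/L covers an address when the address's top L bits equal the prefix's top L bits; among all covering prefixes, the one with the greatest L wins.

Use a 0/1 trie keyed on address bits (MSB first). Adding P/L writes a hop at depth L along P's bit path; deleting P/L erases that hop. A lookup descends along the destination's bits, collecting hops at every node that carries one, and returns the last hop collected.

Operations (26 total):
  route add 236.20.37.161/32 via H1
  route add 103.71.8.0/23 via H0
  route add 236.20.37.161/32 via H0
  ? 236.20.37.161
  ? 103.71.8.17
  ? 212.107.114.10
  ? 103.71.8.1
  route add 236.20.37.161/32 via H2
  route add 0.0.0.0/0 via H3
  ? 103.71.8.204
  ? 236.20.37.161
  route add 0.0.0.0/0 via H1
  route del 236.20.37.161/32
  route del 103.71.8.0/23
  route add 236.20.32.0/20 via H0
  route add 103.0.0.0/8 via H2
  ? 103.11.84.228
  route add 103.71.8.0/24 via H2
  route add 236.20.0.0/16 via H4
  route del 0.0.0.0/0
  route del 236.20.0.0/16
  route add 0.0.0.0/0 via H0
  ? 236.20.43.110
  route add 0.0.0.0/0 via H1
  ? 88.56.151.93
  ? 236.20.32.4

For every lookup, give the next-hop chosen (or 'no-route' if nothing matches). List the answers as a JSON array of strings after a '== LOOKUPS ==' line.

Apply in order:
  + 236.20.37.161/32 (H1) depth=32
  + 103.71.8.0/23 (H0) depth=23
  + 236.20.37.161/32 (H0) depth=32
  lookup 236.20.37.161: bits 11101100000101000010010110100001 walk d0:-→d1:-→d2:-→d3:-→d4:-→d5:-→d6:-→d7:-→d8:-→d9:-→d10:-→d11:-→d12:-→d13:-→d14:-→d15:-→d16:-→d17:-→d18:-→d19:-→d20:-→d21:-→d22:-→d23:-→d24:-→d25:-→d26:-→d27:-→d28:-→d29:-→d30:-→d31:-→d32:H0 -> H0
  lookup 103.71.8.17: bits 01100111010001110000100 walk d0:-→d1:-→d2:-→d3:-→d4:-→d5:-→d6:-→d7:-→d8:-→d9:-→d10:-→d11:-→d12:-→d13:-→d14:-→d15:-→d16:-→d17:-→d18:-→d19:-→d20:-→d21:-→d22:-→d23:H0 -> H0
  lookup 212.107.114.10: bits 11 walk d0:-→d1:-→d2:- -> no-route
  lookup 103.71.8.1: bits 01100111010001110000100 walk d0:-→d1:-→d2:-→d3:-→d4:-→d5:-→d6:-→d7:-→d8:-→d9:-→d10:-→d11:-→d12:-→d13:-→d14:-→d15:-→d16:-→d17:-→d18:-→d19:-→d20:-→d21:-→d22:-→d23:H0 -> H0
  + 236.20.37.161/32 (H2) depth=32
  + 0.0.0.0/0 (H3) depth=0
  lookup 103.71.8.204: bits 01100111010001110000100 walk d0:H3→d1:-→d2:-→d3:-→d4:-→d5:-→d6:-→d7:-→d8:-→d9:-→d10:-→d11:-→d12:-→d13:-→d14:-→d15:-→d16:-→d17:-→d18:-→d19:-→d20:-→d21:-→d22:-→d23:H0 -> H0
  lookup 236.20.37.161: bits 11101100000101000010010110100001 walk d0:H3→d1:-→d2:-→d3:-→d4:-→d5:-→d6:-→d7:-→d8:-→d9:-→d10:-→d11:-→d12:-→d13:-→d14:-→d15:-→d16:-→d17:-→d18:-→d19:-→d20:-→d21:-→d22:-→d23:-→d24:-→d25:-→d26:-→d27:-→d28:-→d29:-→d30:-→d31:-→d32:H2 -> H2
  + 0.0.0.0/0 (H1) depth=0
  - 236.20.37.161/32 clear@32
  - 103.71.8.0/23 clear@23
  + 236.20.32.0/20 (H0) depth=20
  + 103.0.0.0/8 (H2) depth=8
  lookup 103.11.84.228: bits 011001110 walk d0:H1→d1:-→d2:-→d3:-→d4:-→d5:-→d6:-→d7:-→d8:H2→d9:- -> H2
  + 103.71.8.0/24 (H2) depth=24
  + 236.20.0.0/16 (H4) depth=16
  - 0.0.0.0/0 clear@0
  - 236.20.0.0/16 clear@16
  + 0.0.0.0/0 (H0) depth=0
  lookup 236.20.43.110: bits 11101100000101000010 walk d0:H0→d1:-→d2:-→d3:-→d4:-→d5:-→d6:-→d7:-→d8:-→d9:-→d10:-→d11:-→d12:-→d13:-→d14:-→d15:-→d16:-→d17:-→d18:-→d19:-→d20:H0 -> H0
  + 0.0.0.0/0 (H1) depth=0
  lookup 88.56.151.93: bits 01 walk d0:H1→d1:-→d2:- -> H1
  lookup 236.20.32.4: bits 111011000001010000100 walk d0:H1→d1:-→d2:-→d3:-→d4:-→d5:-→d6:-→d7:-→d8:-→d9:-→d10:-→d11:-→d12:-→d13:-→d14:-→d15:-→d16:-→d17:-→d18:-→d19:-→d20:H0→d21:- -> H0

== LOOKUPS ==
["H0","H0","no-route","H0","H0","H2","H2","H0","H1","H0"]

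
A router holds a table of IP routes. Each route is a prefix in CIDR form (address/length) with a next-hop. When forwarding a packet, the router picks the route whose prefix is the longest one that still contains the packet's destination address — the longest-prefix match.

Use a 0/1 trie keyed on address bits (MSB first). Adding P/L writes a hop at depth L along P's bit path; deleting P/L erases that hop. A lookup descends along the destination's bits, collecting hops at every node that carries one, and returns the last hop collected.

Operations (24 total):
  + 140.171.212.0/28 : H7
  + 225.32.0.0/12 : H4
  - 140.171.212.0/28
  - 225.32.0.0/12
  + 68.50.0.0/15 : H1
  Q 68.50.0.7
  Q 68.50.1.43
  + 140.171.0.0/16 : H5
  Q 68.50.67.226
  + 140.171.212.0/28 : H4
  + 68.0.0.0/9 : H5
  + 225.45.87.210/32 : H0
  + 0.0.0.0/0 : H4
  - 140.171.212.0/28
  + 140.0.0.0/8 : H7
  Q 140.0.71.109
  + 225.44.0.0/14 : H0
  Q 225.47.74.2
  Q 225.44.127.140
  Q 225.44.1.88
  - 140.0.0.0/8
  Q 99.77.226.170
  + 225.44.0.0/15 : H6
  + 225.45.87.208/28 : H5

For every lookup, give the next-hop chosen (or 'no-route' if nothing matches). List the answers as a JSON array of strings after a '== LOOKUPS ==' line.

Process each operation:
  add 140.171.212.0/28 -> H7 at depth 28
  add 225.32.0.0/12 -> H4 at depth 12
  - 140.171.212.0/28 clear@28
  - 225.32.0.0/12 clear@12
  add 68.50.0.0/15 -> H1 at depth 15
  Q 68.50.0.7: descend 010001000011001 ; hops seen [H1] ; pick H1
  Q 68.50.1.43: descend 010001000011001 ; hops seen [H1] ; pick H1
  add 140.171.0.0/16 -> H5 at depth 16
  Q 68.50.67.226: descend 010001000011001 ; hops seen [H1] ; pick H1
  add 140.171.212.0/28 -> H4 at depth 28
  add 68.0.0.0/9 -> H5 at depth 9
  add 225.45.87.210/32 -> H0 at depth 32
  add 0.0.0.0/0 -> H4 at depth 0
  - 140.171.212.0/28 clear@28
  add 140.0.0.0/8 -> H7 at depth 8
  Q 140.0.71.109: descend 10001100 ; hops seen [H4,H7] ; pick H7
  add 225.44.0.0/14 -> H0 at depth 14
  Q 225.47.74.2: descend 11100001001011 ; hops seen [H4,H0] ; pick H0
  Q 225.44.127.140: descend 111000010010110 ; hops seen [H4,H0] ; pick H0
  Q 225.44.1.88: descend 111000010010110 ; hops seen [H4,H0] ; pick H0
  - 140.0.0.0/8 clear@8
  Q 99.77.226.170: descend 01 ; hops seen [H4] ; pick H4
  add 225.44.0.0/15 -> H6 at depth 15
  add 225.45.87.208/28 -> H5 at depth 28

== LOOKUPS ==
["H1","H1","H1","H7","H0","H0","H0","H4"]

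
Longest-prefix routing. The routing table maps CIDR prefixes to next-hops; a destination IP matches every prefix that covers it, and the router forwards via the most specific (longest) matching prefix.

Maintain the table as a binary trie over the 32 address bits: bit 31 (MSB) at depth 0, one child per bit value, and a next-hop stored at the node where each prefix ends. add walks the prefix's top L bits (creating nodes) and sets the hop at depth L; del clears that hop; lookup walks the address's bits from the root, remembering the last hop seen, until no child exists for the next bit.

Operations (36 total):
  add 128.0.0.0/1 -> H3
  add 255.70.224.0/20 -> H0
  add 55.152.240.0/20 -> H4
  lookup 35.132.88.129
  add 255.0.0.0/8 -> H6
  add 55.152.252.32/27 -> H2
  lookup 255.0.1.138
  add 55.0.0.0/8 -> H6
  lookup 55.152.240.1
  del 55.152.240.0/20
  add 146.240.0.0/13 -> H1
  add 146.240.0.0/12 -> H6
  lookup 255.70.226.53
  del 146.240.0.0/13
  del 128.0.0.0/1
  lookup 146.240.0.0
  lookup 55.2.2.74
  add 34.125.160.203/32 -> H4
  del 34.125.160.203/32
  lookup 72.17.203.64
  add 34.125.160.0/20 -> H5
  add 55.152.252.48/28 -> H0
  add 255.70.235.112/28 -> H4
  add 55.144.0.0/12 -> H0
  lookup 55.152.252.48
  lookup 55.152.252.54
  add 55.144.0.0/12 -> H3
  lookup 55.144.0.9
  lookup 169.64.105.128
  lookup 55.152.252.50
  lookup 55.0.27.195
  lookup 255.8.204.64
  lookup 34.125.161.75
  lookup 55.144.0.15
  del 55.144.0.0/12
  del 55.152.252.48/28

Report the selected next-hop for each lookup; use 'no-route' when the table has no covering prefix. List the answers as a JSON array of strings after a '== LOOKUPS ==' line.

Process each operation:
  + 128.0.0.0/1 (H3) depth=1
  + 255.70.224.0/20 (H0) depth=20
  + 55.152.240.0/20 (H4) depth=20
  lookup 35.132.88.129: bits 001 walk d0:-→d1:-→d2:-→d3:- -> no-route
  + 255.0.0.0/8 (H6) depth=8
  + 55.152.252.32/27 (H2) depth=27
  lookup 255.0.1.138: bits 111111110 walk d0:-→d1:H3→d2:-→d3:-→d4:-→d5:-→d6:-→d7:-→d8:H6→d9:- -> H6
  + 55.0.0.0/8 (H6) depth=8
  lookup 55.152.240.1: bits 00110111100110001111 walk d0:-→d1:-→d2:-→d3:-→d4:-→d5:-→d6:-→d7:-→d8:H6→d9:-→d10:-→d11:-→d12:-→d13:-→d14:-→d15:-→d16:-→d17:-→d18:-→d19:-→d20:H4 -> H4
  del 55.152.240.0/20 (clear depth 20)
  + 146.240.0.0/13 (H1) depth=13
  + 146.240.0.0/12 (H6) depth=12
  lookup 255.70.226.53: bits 11111111010001101110 walk d0:-→d1:H3→d2:-→d3:-→d4:-→d5:-→d6:-→d7:-→d8:H6→d9:-→d10:-→d11:-→d12:-→d13:-→d14:-→d15:-→d16:-→d17:-→d18:-→d19:-→d20:H0 -> H0
  del 146.240.0.0/13 (clear depth 13)
  del 128.0.0.0/1 (clear depth 1)
  lookup 146.240.0.0: bits 1001001011110 walk d0:-→d1:-→d2:-→d3:-→d4:-→d5:-→d6:-→d7:-→d8:-→d9:-→d10:-→d11:-→d12:H6→d13:- -> H6
  lookup 55.2.2.74: bits 00110111 walk d0:-→d1:-→d2:-→d3:-→d4:-→d5:-→d6:-→d7:-→d8:H6 -> H6
  + 34.125.160.203/32 (H4) depth=32
  del 34.125.160.203/32 (clear depth 32)
  lookup 72.17.203.64: bits 0 walk d0:-→d1:- -> no-route
  + 34.125.160.0/20 (H5) depth=20
  + 55.152.252.48/28 (H0) depth=28
  + 255.70.235.112/28 (H4) depth=28
  + 55.144.0.0/12 (H0) depth=12
  lookup 55.152.252.48: bits 0011011110011000111111000011 walk d0:-→d1:-→d2:-→d3:-→d4:-→d5:-→d6:-→d7:-→d8:H6→d9:-→d10:-→d11:-→d12:H0→d13:-→d14:-→d15:-→d16:-→d17:-→d18:-→d19:-→d20:-→d21:-→d22:-→d23:-→d24:-→d25:-→d26:-→d27:H2→d28:H0 -> H0
  lookup 55.152.252.54: bits 0011011110011000111111000011 walk d0:-→d1:-→d2:-→d3:-→d4:-→d5:-→d6:-→d7:-→d8:H6→d9:-→d10:-→d11:-→d12:H0→d13:-→d14:-→d15:-→d16:-→d17:-→d18:-→d19:-→d20:-→d21:-→d22:-→d23:-→d24:-→d25:-→d26:-→d27:H2→d28:H0 -> H0
  + 55.144.0.0/12 (H3) depth=12
  lookup 55.144.0.9: bits 001101111001 walk d0:-→d1:-→d2:-→d3:-→d4:-→d5:-→d6:-→d7:-→d8:H6→d9:-→d10:-→d11:-→d12:H3 -> H3
  lookup 169.64.105.128: bits 10 walk d0:-→d1:-→d2:- -> no-route
  lookup 55.152.252.50: bits 0011011110011000111111000011 walk d0:-→d1:-→d2:-→d3:-→d4:-→d5:-→d6:-→d7:-→d8:H6→d9:-→d10:-→d11:-→d12:H3→d13:-→d14:-→d15:-→d16:-→d17:-→d18:-→d19:-→d20:-→d21:-→d22:-→d23:-→d24:-→d25:-→d26:-→d27:H2→d28:H0 -> H0
  lookup 55.0.27.195: bits 00110111 walk d0:-→d1:-→d2:-→d3:-→d4:-→d5:-→d6:-→d7:-→d8:H6 -> H6
  lookup 255.8.204.64: bits 111111110 walk d0:-→d1:-→d2:-→d3:-→d4:-→d5:-→d6:-→d7:-→d8:H6→d9:- -> H6
  lookup 34.125.161.75: bits 00100010011111011010000 walk d0:-→d1:-→d2:-→d3:-→d4:-→d5:-→d6:-→d7:-→d8:-→d9:-→d10:-→d11:-→d12:-→d13:-→d14:-→d15:-→d16:-→d17:-→d18:-→d19:-→d20:H5→d21:-→d22:-→d23:- -> H5
  lookup 55.144.0.15: bits 001101111001 walk d0:-→d1:-→d2:-→d3:-→d4:-→d5:-→d6:-→d7:-→d8:H6→d9:-→d10:-→d11:-→d12:H3 -> H3
  del 55.144.0.0/12 (clear depth 12)
  del 55.152.252.48/28 (clear depth 28)

== LOOKUPS ==
["no-route","H6","H4","H0","H6","H6","no-route","H0","H0","H3","no-route","H0","H6","H6","H5","H3"]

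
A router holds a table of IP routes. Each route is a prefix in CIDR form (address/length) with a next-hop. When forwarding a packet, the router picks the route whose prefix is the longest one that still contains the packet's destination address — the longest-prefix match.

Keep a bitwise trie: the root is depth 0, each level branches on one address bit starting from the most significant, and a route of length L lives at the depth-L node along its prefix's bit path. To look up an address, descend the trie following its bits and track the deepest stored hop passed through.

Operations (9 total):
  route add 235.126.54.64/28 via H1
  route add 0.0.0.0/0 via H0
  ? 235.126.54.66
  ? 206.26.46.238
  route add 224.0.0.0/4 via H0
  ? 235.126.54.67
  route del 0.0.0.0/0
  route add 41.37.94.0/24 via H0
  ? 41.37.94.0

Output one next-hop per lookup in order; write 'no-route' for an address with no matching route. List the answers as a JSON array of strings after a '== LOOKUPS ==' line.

Trace:
  + 235.126.54.64/28 (H1) depth=28
  + 0.0.0.0/0 (H0) depth=0
  Q 235.126.54.66: descend 1110101101111110001101100100 ; hops seen [H0,H1] ; pick H1
  Q 206.26.46.238: descend 11 ; hops seen [H0] ; pick H0
  + 224.0.0.0/4 (H0) depth=4
  Q 235.126.54.67: descend 1110101101111110001101100100 ; hops seen [H0,H0,H1] ; pick H1
  del 0.0.0.0/0 (clear depth 0)
  + 41.37.94.0/24 (H0) depth=24
  Q 41.37.94.0: descend 001010010010010101011110 ; hops seen [H0] ; pick H0

== LOOKUPS ==
["H1","H0","H1","H0"]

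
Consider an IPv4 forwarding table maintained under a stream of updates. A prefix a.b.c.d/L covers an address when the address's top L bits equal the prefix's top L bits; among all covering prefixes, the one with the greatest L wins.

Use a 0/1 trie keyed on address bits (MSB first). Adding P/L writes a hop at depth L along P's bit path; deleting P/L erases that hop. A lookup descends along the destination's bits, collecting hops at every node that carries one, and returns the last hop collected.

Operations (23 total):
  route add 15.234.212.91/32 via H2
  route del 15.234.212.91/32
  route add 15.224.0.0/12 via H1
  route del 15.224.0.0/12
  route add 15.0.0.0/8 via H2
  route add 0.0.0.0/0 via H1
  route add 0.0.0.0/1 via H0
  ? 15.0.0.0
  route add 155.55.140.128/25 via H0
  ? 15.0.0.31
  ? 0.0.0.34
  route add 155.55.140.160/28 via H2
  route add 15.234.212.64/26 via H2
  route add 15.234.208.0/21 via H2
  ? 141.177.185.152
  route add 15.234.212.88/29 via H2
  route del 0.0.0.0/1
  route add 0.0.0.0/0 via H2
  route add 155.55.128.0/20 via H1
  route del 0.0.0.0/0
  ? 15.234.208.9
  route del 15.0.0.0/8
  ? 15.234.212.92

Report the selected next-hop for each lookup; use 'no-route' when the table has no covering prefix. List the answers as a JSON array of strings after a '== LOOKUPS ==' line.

Process each operation:
  + 15.234.212.91/32 (H2) depth=32
  del 15.234.212.91/32 (clear depth 32)
  + 15.224.0.0/12 (H1) depth=12
  del 15.224.0.0/12 (clear depth 12)
  + 15.0.0.0/8 (H2) depth=8
  + 0.0.0.0/0 (H1) depth=0
  + 0.0.0.0/1 (H0) depth=1
  ? 15.0.0.0  path d0:H1→d1:H0→d2:-→d3:-→d4:-→d5:-→d6:-→d7:-→d8:H2  best=H2
  + 155.55.140.128/25 (H0) depth=25
  ? 15.0.0.31  path d0:H1→d1:H0→d2:-→d3:-→d4:-→d5:-→d6:-→d7:-→d8:H2  best=H2
  ? 0.0.0.34  path d0:H1→d1:H0→d2:-→d3:-→d4:-  best=H0
  + 155.55.140.160/28 (H2) depth=28
  + 15.234.212.64/26 (H2) depth=26
  + 15.234.208.0/21 (H2) depth=21
  ? 141.177.185.152  path d0:H1→d1:-→d2:-→d3:-  best=H1
  + 15.234.212.88/29 (H2) depth=29
  del 0.0.0.0/1 (clear depth 1)
  + 0.0.0.0/0 (H2) depth=0
  + 155.55.128.0/20 (H1) depth=20
  del 0.0.0.0/0 (clear depth 0)
  ? 15.234.208.9  path d0:-→d1:-→d2:-→d3:-→d4:-→d5:-→d6:-→d7:-→d8:H2→d9:-→d10:-→d11:-→d12:-→d13:-→d14:-→d15:-→d16:-→d17:-→d18:-→d19:-→d20:-→d21:H2  best=H2
  del 15.0.0.0/8 (clear depth 8)
  ? 15.234.212.92  path d0:-→d1:-→d2:-→d3:-→d4:-→d5:-→d6:-→d7:-→d8:-→d9:-→d10:-→d11:-→d12:-→d13:-→d14:-→d15:-→d16:-→d17:-→d18:-→d19:-→d20:-→d21:H2→d22:-→d23:-→d24:-→d25:-→d26:H2→d27:-→d28:-→d29:H2  best=H2

== LOOKUPS ==
["H2","H2","H0","H1","H2","H2"]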